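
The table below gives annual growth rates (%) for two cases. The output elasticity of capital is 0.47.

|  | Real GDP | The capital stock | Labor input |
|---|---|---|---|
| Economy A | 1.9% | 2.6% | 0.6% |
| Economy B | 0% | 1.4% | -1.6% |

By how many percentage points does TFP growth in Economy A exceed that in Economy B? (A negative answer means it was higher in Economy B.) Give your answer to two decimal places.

0.17 percentage points

Labor's share = 1 − 0.47 = 0.53.
Economy A: TFP = 1.9 − 1.222 − 0.318 = 0.36%.
Economy B: TFP = 0 − 0.658 + 0.848 = 0.19%.
Difference = 0.36 − (0.19) = 0.17 pp.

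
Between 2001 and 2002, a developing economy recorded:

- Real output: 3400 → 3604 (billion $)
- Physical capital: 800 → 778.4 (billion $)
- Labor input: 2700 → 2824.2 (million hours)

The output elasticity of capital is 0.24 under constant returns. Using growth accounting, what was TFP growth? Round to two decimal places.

TFP growth was 3.15%.

Real output growth = (3604 − 3400) / 3400 = 6%.
Physical capital growth = (778.4 − 800) / 800 = -2.7%.
Labor input growth = (2824.2 − 2700) / 2700 = 4.6%.
Labor's share = 1 − 0.24 = 0.76.
Physical capital: 0.24 × (-2.7) = -0.648 pp.
Labor input: 0.76 × 4.6 = 3.496 pp.
TFP growth = 6 − 2.848 = 3.152%.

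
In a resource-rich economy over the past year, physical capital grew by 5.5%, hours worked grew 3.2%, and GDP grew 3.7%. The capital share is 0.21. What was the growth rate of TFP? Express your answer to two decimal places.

Labor's share = 1 − 0.21 = 0.79.
Physical capital: 0.21 × 5.5 = 1.155 pp.
Hours worked: 0.79 × 3.2 = 2.528 pp.
TFP growth = 3.7 − 3.683 = 0.017%.

0.02%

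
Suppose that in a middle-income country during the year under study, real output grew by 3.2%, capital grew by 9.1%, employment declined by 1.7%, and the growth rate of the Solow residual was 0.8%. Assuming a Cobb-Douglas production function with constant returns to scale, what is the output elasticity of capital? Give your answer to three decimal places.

gY = gA + α·gK + (1−α)·gL, so gY − gA − gL = α(gK − gL).
3.2 − 0.8 + 1.7 = α × (9.1 − (-1.7)).
4.1 = 10.8 α, so α = 0.37963.

The output elasticity of capital is 0.380.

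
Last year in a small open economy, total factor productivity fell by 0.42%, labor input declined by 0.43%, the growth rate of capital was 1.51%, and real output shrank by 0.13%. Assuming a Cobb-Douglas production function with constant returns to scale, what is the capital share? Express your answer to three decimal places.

gY = gA + α·gK + (1−α)·gL, so gY − gA − gL = α(gK − gL).
-0.13 + 0.42 + 0.43 = α × (1.51 − (-0.43)).
0.72 = 1.94 α, so α = 0.37113.

α = 0.371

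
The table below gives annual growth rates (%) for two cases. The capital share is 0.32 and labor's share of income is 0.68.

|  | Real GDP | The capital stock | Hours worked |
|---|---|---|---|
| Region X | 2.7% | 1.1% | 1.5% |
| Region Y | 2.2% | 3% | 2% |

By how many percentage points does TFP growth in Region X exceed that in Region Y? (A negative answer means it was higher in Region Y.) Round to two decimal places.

1.45 percentage points

Labor's share = 1 − 0.32 = 0.68.
Region X: TFP = 2.7 − 0.352 − 1.02 = 1.328%.
Region Y: TFP = 2.2 − 0.96 − 1.36 = -0.12%.
Difference = 1.328 − (-0.12) = 1.448 pp.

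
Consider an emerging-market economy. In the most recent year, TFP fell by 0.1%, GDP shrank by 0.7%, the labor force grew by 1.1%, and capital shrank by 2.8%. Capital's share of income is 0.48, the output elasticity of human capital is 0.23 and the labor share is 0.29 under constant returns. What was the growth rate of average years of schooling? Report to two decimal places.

Labor's share = 1 − 0.48 − 0.23 = 0.29.
gY = gA + 0.48×(-2.8) + 0.29×1.1 + 0.23×g.
0.23×g = -0.7 + 0.1 + 1.025 = 0.425.
g = 0.425 / 0.23 = 1.8478%.

Average years of schooling grew 1.85%.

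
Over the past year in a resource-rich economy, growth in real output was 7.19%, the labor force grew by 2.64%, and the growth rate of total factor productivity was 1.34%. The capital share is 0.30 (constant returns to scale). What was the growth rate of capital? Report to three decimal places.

Labor's share = 1 − 0.3 = 0.7.
gY = gA + 0.7×2.64 + 0.3×g.
0.3×g = 7.19 − 1.34 − 1.848 = 4.002.
g = 4.002 / 0.3 = 13.34%.

Capital grew 13.340%.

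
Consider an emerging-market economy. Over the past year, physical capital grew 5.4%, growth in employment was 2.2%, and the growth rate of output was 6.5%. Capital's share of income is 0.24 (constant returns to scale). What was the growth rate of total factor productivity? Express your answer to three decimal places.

3.532%

Labor's share = 1 − 0.24 = 0.76.
Physical capital: 0.24 × 5.4 = 1.296 pp.
Employment: 0.76 × 2.2 = 1.672 pp.
TFP growth = 6.5 − 2.968 = 3.532%.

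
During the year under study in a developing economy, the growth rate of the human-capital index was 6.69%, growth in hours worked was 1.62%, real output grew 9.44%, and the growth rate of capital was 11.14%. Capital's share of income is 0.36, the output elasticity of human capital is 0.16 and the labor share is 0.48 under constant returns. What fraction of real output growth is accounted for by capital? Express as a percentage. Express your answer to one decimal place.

Capital contributed 0.36 × 11.14 = 4.0104 pp.
Share of growth = 4.0104 / 9.44 × 100 = 42.483%.

Capital accounted for 42.5% of growth.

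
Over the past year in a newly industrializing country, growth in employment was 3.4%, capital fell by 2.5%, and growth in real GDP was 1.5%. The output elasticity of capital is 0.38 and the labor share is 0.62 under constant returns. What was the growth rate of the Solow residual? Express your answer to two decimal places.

Labor's share = 1 − 0.38 = 0.62.
Capital: 0.38 × (-2.5) = -0.95 pp.
Employment: 0.62 × 3.4 = 2.108 pp.
TFP growth = 1.5 − 1.158 = 0.342%.

The Solow residual growth was 0.34%.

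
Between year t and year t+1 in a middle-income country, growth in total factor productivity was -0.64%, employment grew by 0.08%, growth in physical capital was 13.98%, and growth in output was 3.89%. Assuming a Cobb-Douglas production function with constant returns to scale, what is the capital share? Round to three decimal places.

gY = gA + α·gK + (1−α)·gL, so gY − gA − gL = α(gK − gL).
3.89 + 0.64 − 0.08 = α × (13.98 − 0.08).
4.45 = 13.9 α, so α = 0.32014.

0.320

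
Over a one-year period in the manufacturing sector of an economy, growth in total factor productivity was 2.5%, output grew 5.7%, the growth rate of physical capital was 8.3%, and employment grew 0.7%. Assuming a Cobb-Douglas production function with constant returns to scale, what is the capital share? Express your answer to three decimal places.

0.329

gY = gA + α·gK + (1−α)·gL, so gY − gA − gL = α(gK − gL).
5.7 − 2.5 − 0.7 = α × (8.3 − 0.7).
2.5 = 7.6 α, so α = 0.32895.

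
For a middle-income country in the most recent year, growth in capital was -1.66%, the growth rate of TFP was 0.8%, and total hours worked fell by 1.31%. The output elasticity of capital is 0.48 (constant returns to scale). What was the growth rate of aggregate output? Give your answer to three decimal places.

-0.678%

Labor's share = 1 − 0.48 = 0.52.
Capital: 0.48 × (-1.66) = -0.7968 pp.
Total hours worked: 0.52 × (-1.31) = -0.6812 pp.
Output growth = 0.8 + (-1.478) = -0.678%.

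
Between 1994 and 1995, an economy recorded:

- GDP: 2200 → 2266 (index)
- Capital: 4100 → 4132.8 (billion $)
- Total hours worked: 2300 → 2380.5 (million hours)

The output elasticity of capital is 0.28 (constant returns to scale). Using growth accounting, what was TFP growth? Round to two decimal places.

0.26%

GDP growth = (2266 − 2200) / 2200 = 3%.
Capital growth = (4132.8 − 4100) / 4100 = 0.8%.
Total hours worked growth = (2380.5 − 2300) / 2300 = 3.5%.
Labor's share = 1 − 0.28 = 0.72.
Capital: 0.28 × 0.8 = 0.224 pp.
Total hours worked: 0.72 × 3.5 = 2.52 pp.
TFP growth = 3 − 2.744 = 0.256%.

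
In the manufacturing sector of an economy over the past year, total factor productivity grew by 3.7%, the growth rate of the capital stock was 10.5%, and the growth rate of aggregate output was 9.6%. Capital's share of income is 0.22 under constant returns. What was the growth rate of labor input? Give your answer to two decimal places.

Labor's share = 1 − 0.22 = 0.78.
gY = gA + 0.22×10.5 + 0.78×g.
0.78×g = 9.6 − 3.7 − 2.31 = 3.59.
g = 3.59 / 0.78 = 4.6026%.

Labor input grew 4.60%.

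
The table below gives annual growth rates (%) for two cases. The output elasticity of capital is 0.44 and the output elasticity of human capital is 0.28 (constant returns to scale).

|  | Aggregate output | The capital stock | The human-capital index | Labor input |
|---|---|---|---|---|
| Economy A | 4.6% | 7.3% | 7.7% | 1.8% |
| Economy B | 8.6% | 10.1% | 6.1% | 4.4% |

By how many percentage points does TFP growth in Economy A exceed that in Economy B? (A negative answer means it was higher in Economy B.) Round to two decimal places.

-2.49 percentage points

Labor's share = 1 − 0.44 − 0.28 = 0.28.
Economy A: TFP = 4.6 − 3.212 − 2.156 − 0.504 = -1.272%.
Economy B: TFP = 8.6 − 4.444 − 1.708 − 1.232 = 1.216%.
Difference = -1.272 − (1.216) = -2.488 pp.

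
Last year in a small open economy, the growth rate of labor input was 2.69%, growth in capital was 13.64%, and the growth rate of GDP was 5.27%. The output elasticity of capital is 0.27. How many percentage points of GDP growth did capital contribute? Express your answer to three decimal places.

3.683

Contribution = share × growth = 0.27 × 13.64 = 3.6828 pp.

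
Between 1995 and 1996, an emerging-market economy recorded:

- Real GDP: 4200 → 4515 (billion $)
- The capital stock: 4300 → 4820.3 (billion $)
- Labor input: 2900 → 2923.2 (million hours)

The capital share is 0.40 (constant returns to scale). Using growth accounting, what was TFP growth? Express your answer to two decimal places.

2.18%

Real GDP growth = (4515 − 4200) / 4200 = 7.5%.
The capital stock growth = (4820.3 − 4300) / 4300 = 12.1%.
Labor input growth = (2923.2 − 2900) / 2900 = 0.8%.
Labor's share = 1 − 0.4 = 0.6.
The capital stock: 0.4 × 12.1 = 4.84 pp.
Labor input: 0.6 × 0.8 = 0.48 pp.
TFP growth = 7.5 − 5.32 = 2.18%.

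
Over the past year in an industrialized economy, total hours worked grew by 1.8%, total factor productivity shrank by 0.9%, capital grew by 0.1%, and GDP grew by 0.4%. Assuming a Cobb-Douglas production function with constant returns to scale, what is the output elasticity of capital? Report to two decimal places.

0.29

gY = gA + α·gK + (1−α)·gL, so gY − gA − gL = α(gK − gL).
0.4 + 0.9 − 1.8 = α × (0.1 − 1.8).
-0.5 = -1.7 α, so α = 0.2941.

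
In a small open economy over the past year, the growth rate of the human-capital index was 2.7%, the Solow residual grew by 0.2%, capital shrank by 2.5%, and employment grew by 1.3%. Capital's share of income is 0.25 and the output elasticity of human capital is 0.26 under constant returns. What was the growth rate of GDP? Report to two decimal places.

Labor's share = 1 − 0.25 − 0.26 = 0.49.
Capital: 0.25 × (-2.5) = -0.625 pp.
The human-capital index: 0.26 × 2.7 = 0.702 pp.
Employment: 0.49 × 1.3 = 0.637 pp.
Output growth = 0.2 + 0.714 = 0.914%.

GDP grew 0.91%.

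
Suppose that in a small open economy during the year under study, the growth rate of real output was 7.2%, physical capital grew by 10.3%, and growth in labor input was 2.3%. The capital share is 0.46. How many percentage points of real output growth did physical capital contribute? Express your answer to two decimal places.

Contribution = share × growth = 0.46 × 10.3 = 4.738 pp.

4.74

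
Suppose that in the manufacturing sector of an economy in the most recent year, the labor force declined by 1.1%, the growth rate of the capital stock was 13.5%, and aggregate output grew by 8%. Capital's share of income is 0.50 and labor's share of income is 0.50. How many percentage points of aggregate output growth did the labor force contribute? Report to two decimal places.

-0.55 percentage points

Labor's share = 1 − 0.5 = 0.5.
Contribution = share × growth = 0.5 × (-1.1) = -0.55 pp.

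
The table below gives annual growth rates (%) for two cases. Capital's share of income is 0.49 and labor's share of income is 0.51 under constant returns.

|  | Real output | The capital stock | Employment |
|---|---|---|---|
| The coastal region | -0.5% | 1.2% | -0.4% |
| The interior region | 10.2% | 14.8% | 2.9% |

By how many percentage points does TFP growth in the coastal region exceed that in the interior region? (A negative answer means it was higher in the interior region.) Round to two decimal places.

-2.35 percentage points

Labor's share = 1 − 0.49 = 0.51.
The coastal region: TFP = -0.5 − 0.588 + 0.204 = -0.884%.
The interior region: TFP = 10.2 − 7.252 − 1.479 = 1.469%.
Difference = -0.884 − (1.469) = -2.353 pp.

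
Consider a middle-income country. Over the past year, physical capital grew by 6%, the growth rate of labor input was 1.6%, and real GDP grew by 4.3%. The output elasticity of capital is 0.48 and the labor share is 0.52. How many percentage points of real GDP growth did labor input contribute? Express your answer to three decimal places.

0.832 percentage points

Labor's share = 1 − 0.48 = 0.52.
Contribution = share × growth = 0.52 × 1.6 = 0.832 pp.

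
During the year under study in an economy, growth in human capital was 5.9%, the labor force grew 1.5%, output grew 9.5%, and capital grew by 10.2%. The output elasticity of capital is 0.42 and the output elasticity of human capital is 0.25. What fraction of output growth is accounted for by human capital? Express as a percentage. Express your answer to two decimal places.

15.53%

Human capital contributed 0.25 × 5.9 = 1.475 pp.
Share of growth = 1.475 / 9.5 × 100 = 15.5263%.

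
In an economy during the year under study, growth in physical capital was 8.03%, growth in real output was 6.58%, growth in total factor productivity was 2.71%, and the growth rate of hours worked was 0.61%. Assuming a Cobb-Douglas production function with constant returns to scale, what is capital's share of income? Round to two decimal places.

gY = gA + α·gK + (1−α)·gL, so gY − gA − gL = α(gK − gL).
6.58 − 2.71 − 0.61 = α × (8.03 − 0.61).
3.26 = 7.42 α, so α = 0.4394.

0.44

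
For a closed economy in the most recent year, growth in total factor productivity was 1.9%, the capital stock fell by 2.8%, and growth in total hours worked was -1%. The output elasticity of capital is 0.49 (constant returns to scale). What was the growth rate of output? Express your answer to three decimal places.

0.018%

Labor's share = 1 − 0.49 = 0.51.
The capital stock: 0.49 × (-2.8) = -1.372 pp.
Total hours worked: 0.51 × (-1) = -0.51 pp.
Output growth = 1.9 + (-1.882) = 0.018%.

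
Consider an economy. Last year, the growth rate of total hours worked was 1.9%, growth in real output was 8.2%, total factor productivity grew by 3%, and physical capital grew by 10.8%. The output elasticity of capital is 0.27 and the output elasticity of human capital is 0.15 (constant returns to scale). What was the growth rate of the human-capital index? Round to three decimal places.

Labor's share = 1 − 0.27 − 0.15 = 0.58.
gY = gA + 0.27×10.8 + 0.58×1.9 + 0.15×g.
0.15×g = 8.2 − 3 − 4.018 = 1.182.
g = 1.182 / 0.15 = 7.88%.

7.880%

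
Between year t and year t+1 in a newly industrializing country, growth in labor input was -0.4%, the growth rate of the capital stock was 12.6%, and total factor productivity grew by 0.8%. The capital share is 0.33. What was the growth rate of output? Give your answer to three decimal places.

Labor's share = 1 − 0.33 = 0.67.
The capital stock: 0.33 × 12.6 = 4.158 pp.
Labor input: 0.67 × (-0.4) = -0.268 pp.
Output growth = 0.8 + 3.89 = 4.69%.

4.690%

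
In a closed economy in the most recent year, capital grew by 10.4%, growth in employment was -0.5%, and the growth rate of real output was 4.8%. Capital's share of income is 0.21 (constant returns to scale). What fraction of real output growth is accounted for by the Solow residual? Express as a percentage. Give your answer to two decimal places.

Labor's share = 1 − 0.21 = 0.79.
Capital: 0.21 × 10.4 = 2.184 pp.
Employment: 0.79 × (-0.5) = -0.395 pp.
TFP growth = 4.8 − 1.789 = 3.011%.
TFP share of growth = 3.011 / 4.8 × 100 = 62.7292%.

62.73%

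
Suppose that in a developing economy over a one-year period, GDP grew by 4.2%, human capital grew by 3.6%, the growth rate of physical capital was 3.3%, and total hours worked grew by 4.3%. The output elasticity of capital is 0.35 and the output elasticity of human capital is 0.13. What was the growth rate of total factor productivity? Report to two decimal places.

0.34%

Labor's share = 1 − 0.35 − 0.13 = 0.52.
Physical capital: 0.35 × 3.3 = 1.155 pp.
Human capital: 0.13 × 3.6 = 0.468 pp.
Total hours worked: 0.52 × 4.3 = 2.236 pp.
TFP growth = 4.2 − 3.859 = 0.341%.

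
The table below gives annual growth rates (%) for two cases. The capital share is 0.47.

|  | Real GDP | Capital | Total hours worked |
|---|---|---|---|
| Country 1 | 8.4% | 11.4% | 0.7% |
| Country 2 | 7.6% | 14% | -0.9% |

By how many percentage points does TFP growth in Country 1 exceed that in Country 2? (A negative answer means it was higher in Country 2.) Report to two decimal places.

Labor's share = 1 − 0.47 = 0.53.
Country 1: TFP = 8.4 − 5.358 − 0.371 = 2.671%.
Country 2: TFP = 7.6 − 6.58 + 0.477 = 1.497%.
Difference = 2.671 − (1.497) = 1.174 pp.

1.17 percentage points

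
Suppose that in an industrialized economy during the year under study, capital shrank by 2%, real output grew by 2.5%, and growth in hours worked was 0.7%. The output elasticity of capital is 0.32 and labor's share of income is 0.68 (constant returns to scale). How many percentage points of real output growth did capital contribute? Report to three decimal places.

-0.640 percentage points

Contribution = share × growth = 0.32 × (-2) = -0.64 pp.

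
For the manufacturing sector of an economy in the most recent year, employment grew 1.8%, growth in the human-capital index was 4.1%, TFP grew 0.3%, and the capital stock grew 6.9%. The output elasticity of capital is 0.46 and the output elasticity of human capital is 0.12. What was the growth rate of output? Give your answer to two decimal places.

Labor's share = 1 − 0.46 − 0.12 = 0.42.
The capital stock: 0.46 × 6.9 = 3.174 pp.
The human-capital index: 0.12 × 4.1 = 0.492 pp.
Employment: 0.42 × 1.8 = 0.756 pp.
Output growth = 0.3 + 4.422 = 4.722%.

4.72%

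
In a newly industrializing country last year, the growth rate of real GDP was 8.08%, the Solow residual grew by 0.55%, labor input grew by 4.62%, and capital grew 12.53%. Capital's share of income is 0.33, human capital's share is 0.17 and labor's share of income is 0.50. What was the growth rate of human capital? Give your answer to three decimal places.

Labor's share = 1 − 0.33 − 0.17 = 0.5.
gY = gA + 0.33×12.53 + 0.5×4.62 + 0.17×g.
0.17×g = 8.08 − 0.55 − 6.4449 = 1.0851.
g = 1.0851 / 0.17 = 6.38294%.

6.383%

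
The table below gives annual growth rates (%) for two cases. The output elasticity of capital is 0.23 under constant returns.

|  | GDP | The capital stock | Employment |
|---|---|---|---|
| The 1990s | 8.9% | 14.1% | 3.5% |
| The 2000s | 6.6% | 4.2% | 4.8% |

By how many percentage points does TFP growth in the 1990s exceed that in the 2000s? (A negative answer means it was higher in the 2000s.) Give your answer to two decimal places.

1.02 percentage points

Labor's share = 1 − 0.23 = 0.77.
The 1990s: TFP = 8.9 − 3.243 − 2.695 = 2.962%.
The 2000s: TFP = 6.6 − 0.966 − 3.696 = 1.938%.
Difference = 2.962 − (1.938) = 1.024 pp.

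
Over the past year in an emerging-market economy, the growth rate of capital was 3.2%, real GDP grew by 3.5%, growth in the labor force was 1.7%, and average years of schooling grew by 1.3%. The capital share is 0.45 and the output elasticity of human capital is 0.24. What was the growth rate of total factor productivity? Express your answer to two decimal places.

Total factor productivity growth was 1.22%.

Labor's share = 1 − 0.45 − 0.24 = 0.31.
Capital: 0.45 × 3.2 = 1.44 pp.
Average years of schooling: 0.24 × 1.3 = 0.312 pp.
The labor force: 0.31 × 1.7 = 0.527 pp.
TFP growth = 3.5 − 2.279 = 1.221%.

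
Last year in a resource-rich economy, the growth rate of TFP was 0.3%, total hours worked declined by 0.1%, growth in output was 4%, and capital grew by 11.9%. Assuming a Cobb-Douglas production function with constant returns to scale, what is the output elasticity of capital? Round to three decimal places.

gY = gA + α·gK + (1−α)·gL, so gY − gA − gL = α(gK − gL).
4 − 0.3 + 0.1 = α × (11.9 − (-0.1)).
3.8 = 12 α, so α = 0.31667.

The output elasticity of capital is 0.317.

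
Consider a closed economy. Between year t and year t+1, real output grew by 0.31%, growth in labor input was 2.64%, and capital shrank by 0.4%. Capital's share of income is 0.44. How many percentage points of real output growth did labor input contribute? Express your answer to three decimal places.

1.478

Labor's share = 1 − 0.44 = 0.56.
Contribution = share × growth = 0.56 × 2.64 = 1.4784 pp.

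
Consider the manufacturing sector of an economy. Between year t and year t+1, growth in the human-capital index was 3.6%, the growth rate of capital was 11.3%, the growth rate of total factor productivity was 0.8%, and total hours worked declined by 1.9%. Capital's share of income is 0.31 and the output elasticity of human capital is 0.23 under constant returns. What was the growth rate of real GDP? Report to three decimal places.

Real GDP growth was 4.257%.

Labor's share = 1 − 0.31 − 0.23 = 0.46.
Capital: 0.31 × 11.3 = 3.503 pp.
The human-capital index: 0.23 × 3.6 = 0.828 pp.
Total hours worked: 0.46 × (-1.9) = -0.874 pp.
Output growth = 0.8 + 3.457 = 4.257%.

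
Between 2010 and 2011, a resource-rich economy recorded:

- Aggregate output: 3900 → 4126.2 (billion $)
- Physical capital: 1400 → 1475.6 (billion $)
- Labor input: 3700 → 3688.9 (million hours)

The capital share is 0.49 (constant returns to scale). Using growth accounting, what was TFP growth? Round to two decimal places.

Aggregate output growth = (4126.2 − 3900) / 3900 = 5.8%.
Physical capital growth = (1475.6 − 1400) / 1400 = 5.4%.
Labor input growth = (3688.9 − 3700) / 3700 = -0.3%.
Labor's share = 1 − 0.49 = 0.51.
Physical capital: 0.49 × 5.4 = 2.646 pp.
Labor input: 0.51 × (-0.3) = -0.153 pp.
TFP growth = 5.8 − 2.493 = 3.307%.

TFP growth was 3.31%.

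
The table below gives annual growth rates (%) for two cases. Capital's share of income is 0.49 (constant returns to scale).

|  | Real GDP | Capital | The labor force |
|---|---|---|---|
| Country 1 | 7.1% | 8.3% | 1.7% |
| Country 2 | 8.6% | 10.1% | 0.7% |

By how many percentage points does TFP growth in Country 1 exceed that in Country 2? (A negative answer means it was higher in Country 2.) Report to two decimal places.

Labor's share = 1 − 0.49 = 0.51.
Country 1: TFP = 7.1 − 4.067 − 0.867 = 2.166%.
Country 2: TFP = 8.6 − 4.949 − 0.357 = 3.294%.
Difference = 2.166 − (3.294) = -1.128 pp.

-1.13 percentage points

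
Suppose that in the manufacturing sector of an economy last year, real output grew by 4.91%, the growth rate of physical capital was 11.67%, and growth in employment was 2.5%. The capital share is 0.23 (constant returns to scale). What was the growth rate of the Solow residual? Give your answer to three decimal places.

Labor's share = 1 − 0.23 = 0.77.
Physical capital: 0.23 × 11.67 = 2.6841 pp.
Employment: 0.77 × 2.5 = 1.925 pp.
TFP growth = 4.91 − 4.6091 = 0.3009%.

0.301%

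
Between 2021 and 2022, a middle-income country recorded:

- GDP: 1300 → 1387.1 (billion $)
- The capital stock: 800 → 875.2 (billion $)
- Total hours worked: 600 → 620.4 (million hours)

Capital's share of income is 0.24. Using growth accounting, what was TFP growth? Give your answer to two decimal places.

GDP growth = (1387.1 − 1300) / 1300 = 6.7%.
The capital stock growth = (875.2 − 800) / 800 = 9.4%.
Total hours worked growth = (620.4 − 600) / 600 = 3.4%.
Labor's share = 1 − 0.24 = 0.76.
The capital stock: 0.24 × 9.4 = 2.256 pp.
Total hours worked: 0.76 × 3.4 = 2.584 pp.
TFP growth = 6.7 − 4.84 = 1.86%.

TFP growth was 1.86%.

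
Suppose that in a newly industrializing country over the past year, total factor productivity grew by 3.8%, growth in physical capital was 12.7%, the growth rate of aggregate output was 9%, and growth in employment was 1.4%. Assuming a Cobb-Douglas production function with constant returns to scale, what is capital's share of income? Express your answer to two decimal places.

gY = gA + α·gK + (1−α)·gL, so gY − gA − gL = α(gK − gL).
9 − 3.8 − 1.4 = α × (12.7 − 1.4).
3.8 = 11.3 α, so α = 0.3363.

0.34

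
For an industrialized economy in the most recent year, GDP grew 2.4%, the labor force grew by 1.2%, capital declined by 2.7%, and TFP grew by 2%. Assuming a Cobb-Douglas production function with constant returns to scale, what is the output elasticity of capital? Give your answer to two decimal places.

gY = gA + α·gK + (1−α)·gL, so gY − gA − gL = α(gK − gL).
2.4 − 2 − 1.2 = α × (-2.7 − 1.2).
-0.8 = -3.9 α, so α = 0.2051.

0.21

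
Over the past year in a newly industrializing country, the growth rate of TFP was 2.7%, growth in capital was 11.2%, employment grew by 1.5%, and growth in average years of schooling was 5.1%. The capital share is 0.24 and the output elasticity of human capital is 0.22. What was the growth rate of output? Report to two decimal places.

Labor's share = 1 − 0.24 − 0.22 = 0.54.
Capital: 0.24 × 11.2 = 2.688 pp.
Average years of schooling: 0.22 × 5.1 = 1.122 pp.
Employment: 0.54 × 1.5 = 0.81 pp.
Output growth = 2.7 + 4.62 = 7.32%.

Output grew 7.32%.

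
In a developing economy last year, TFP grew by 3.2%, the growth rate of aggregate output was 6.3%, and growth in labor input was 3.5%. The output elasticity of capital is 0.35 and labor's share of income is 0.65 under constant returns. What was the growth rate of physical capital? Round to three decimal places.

2.357%

Labor's share = 1 − 0.35 = 0.65.
gY = gA + 0.65×3.5 + 0.35×g.
0.35×g = 6.3 − 3.2 − 2.275 = 0.825.
g = 0.825 / 0.35 = 2.35714%.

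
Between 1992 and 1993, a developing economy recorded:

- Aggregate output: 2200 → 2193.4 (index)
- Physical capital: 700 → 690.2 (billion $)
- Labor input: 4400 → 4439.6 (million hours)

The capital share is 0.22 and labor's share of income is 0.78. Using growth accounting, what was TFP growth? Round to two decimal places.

Aggregate output growth = (2193.4 − 2200) / 2200 = -0.3%.
Physical capital growth = (690.2 − 700) / 700 = -1.4%.
Labor input growth = (4439.6 − 4400) / 4400 = 0.9%.
Labor's share = 1 − 0.22 = 0.78.
Physical capital: 0.22 × (-1.4) = -0.308 pp.
Labor input: 0.78 × 0.9 = 0.702 pp.
TFP growth = -0.3 − 0.394 = -0.694%.

-0.69%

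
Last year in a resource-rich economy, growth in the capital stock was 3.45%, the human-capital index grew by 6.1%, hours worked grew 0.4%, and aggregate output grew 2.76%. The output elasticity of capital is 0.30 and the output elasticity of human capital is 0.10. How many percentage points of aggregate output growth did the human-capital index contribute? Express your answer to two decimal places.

0.61

Contribution = share × growth = 0.1 × 6.1 = 0.61 pp.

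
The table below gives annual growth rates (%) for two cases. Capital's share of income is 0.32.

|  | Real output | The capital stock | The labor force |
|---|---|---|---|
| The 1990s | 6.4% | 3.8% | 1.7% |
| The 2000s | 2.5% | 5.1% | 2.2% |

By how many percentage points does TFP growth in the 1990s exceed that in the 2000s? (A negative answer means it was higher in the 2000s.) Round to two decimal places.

4.66 percentage points

Labor's share = 1 − 0.32 = 0.68.
The 1990s: TFP = 6.4 − 1.216 − 1.156 = 4.028%.
The 2000s: TFP = 2.5 − 1.632 − 1.496 = -0.628%.
Difference = 4.028 − (-0.628) = 4.656 pp.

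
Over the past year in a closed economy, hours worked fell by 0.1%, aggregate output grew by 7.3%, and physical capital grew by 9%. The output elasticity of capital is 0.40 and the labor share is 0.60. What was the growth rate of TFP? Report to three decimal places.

TFP grew 3.760%.

Labor's share = 1 − 0.4 = 0.6.
Physical capital: 0.4 × 9 = 3.6 pp.
Hours worked: 0.6 × (-0.1) = -0.06 pp.
TFP growth = 7.3 − 3.54 = 3.76%.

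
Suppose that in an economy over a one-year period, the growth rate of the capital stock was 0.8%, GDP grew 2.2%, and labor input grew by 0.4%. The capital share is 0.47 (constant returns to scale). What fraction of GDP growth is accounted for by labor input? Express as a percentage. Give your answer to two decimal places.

Labor input accounted for 9.64% of growth.

Labor's share = 1 − 0.47 = 0.53.
Labor input contributed 0.53 × 0.4 = 0.212 pp.
Share of growth = 0.212 / 2.2 × 100 = 9.6364%.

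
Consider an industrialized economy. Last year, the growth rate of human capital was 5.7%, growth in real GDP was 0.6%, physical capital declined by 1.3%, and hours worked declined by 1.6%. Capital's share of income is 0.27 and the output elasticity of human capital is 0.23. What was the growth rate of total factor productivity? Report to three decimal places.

Labor's share = 1 − 0.27 − 0.23 = 0.5.
Physical capital: 0.27 × (-1.3) = -0.351 pp.
Human capital: 0.23 × 5.7 = 1.311 pp.
Hours worked: 0.5 × (-1.6) = -0.8 pp.
TFP growth = 0.6 − 0.16 = 0.44%.

0.440%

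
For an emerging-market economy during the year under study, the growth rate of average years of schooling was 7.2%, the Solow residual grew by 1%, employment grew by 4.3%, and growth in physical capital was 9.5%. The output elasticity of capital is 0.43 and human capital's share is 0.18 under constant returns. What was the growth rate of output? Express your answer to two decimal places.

Labor's share = 1 − 0.43 − 0.18 = 0.39.
Physical capital: 0.43 × 9.5 = 4.085 pp.
Average years of schooling: 0.18 × 7.2 = 1.296 pp.
Employment: 0.39 × 4.3 = 1.677 pp.
Output growth = 1 + 7.058 = 8.058%.

8.06%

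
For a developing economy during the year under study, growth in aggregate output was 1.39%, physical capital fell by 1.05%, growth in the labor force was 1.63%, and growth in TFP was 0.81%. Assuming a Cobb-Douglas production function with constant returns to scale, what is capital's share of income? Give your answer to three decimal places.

α = 0.392

gY = gA + α·gK + (1−α)·gL, so gY − gA − gL = α(gK − gL).
1.39 − 0.81 − 1.63 = α × (-1.05 − 1.63).
-1.05 = -2.68 α, so α = 0.39179.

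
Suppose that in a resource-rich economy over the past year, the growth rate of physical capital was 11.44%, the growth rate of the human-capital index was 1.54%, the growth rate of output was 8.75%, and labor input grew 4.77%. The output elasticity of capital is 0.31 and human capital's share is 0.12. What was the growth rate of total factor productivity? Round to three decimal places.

2.300%

Labor's share = 1 − 0.31 − 0.12 = 0.57.
Physical capital: 0.31 × 11.44 = 3.5464 pp.
The human-capital index: 0.12 × 1.54 = 0.1848 pp.
Labor input: 0.57 × 4.77 = 2.7189 pp.
TFP growth = 8.75 − 6.4501 = 2.2999%.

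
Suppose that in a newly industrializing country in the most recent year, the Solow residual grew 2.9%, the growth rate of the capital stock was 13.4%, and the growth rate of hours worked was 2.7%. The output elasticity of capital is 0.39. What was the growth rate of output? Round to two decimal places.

9.77%

Labor's share = 1 − 0.39 = 0.61.
The capital stock: 0.39 × 13.4 = 5.226 pp.
Hours worked: 0.61 × 2.7 = 1.647 pp.
Output growth = 2.9 + 6.873 = 9.773%.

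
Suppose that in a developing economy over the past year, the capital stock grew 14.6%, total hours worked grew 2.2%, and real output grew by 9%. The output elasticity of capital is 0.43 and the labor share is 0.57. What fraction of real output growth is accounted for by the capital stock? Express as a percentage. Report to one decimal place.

The capital stock contributed 0.43 × 14.6 = 6.278 pp.
Share of growth = 6.278 / 9 × 100 = 69.756%.

The capital stock accounted for 69.8% of growth.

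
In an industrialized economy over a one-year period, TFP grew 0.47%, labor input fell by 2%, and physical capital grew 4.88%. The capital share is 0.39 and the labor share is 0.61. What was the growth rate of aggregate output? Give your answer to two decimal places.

1.15%

Labor's share = 1 − 0.39 = 0.61.
Physical capital: 0.39 × 4.88 = 1.9032 pp.
Labor input: 0.61 × (-2) = -1.22 pp.
Output growth = 0.47 + 0.6832 = 1.1532%.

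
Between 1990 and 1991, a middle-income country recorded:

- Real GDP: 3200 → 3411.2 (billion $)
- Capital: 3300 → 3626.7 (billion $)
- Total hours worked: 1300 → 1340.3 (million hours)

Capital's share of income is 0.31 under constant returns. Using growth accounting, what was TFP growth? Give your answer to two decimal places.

Real GDP growth = (3411.2 − 3200) / 3200 = 6.6%.
Capital growth = (3626.7 − 3300) / 3300 = 9.9%.
Total hours worked growth = (1340.3 − 1300) / 1300 = 3.1%.
Labor's share = 1 − 0.31 = 0.69.
Capital: 0.31 × 9.9 = 3.069 pp.
Total hours worked: 0.69 × 3.1 = 2.139 pp.
TFP growth = 6.6 − 5.208 = 1.392%.

1.39%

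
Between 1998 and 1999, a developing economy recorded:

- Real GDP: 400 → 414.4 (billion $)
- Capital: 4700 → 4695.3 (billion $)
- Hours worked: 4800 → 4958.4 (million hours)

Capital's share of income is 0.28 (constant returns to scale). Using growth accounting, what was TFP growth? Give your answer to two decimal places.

1.25%

Real GDP growth = (414.4 − 400) / 400 = 3.6%.
Capital growth = (4695.3 − 4700) / 4700 = -0.1%.
Hours worked growth = (4958.4 − 4800) / 4800 = 3.3%.
Labor's share = 1 − 0.28 = 0.72.
Capital: 0.28 × (-0.1) = -0.028 pp.
Hours worked: 0.72 × 3.3 = 2.376 pp.
TFP growth = 3.6 − 2.348 = 1.252%.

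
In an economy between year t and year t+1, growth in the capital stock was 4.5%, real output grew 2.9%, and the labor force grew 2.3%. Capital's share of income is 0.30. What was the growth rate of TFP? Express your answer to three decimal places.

Labor's share = 1 − 0.3 = 0.7.
The capital stock: 0.3 × 4.5 = 1.35 pp.
The labor force: 0.7 × 2.3 = 1.61 pp.
TFP growth = 2.9 − 2.96 = -0.06%.

-0.060%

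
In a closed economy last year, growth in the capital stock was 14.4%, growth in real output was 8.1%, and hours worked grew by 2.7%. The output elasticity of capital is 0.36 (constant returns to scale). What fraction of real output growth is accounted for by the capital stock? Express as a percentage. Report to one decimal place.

The capital stock contributed 0.36 × 14.4 = 5.184 pp.
Share of growth = 5.184 / 8.1 × 100 = 64%.

The capital stock accounted for 64.0% of growth.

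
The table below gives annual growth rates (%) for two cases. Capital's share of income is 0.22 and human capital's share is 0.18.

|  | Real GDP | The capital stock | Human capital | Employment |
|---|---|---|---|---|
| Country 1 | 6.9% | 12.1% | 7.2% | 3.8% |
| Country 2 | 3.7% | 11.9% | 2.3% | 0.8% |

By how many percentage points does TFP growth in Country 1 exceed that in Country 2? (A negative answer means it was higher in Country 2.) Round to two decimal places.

0.47 percentage points

Labor's share = 1 − 0.22 − 0.18 = 0.6.
Country 1: TFP = 6.9 − 2.662 − 1.296 − 2.28 = 0.662%.
Country 2: TFP = 3.7 − 2.618 − 0.414 − 0.48 = 0.188%.
Difference = 0.662 − (0.188) = 0.474 pp.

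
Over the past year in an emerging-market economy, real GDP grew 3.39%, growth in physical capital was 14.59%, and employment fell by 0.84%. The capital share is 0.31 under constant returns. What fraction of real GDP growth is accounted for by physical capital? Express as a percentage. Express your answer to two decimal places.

Physical capital contributed 0.31 × 14.59 = 4.5229 pp.
Share of growth = 4.5229 / 3.39 × 100 = 133.4189%.

133.42%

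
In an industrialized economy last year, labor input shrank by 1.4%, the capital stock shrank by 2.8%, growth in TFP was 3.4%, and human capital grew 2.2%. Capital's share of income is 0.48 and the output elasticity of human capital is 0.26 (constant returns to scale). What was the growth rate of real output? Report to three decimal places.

Labor's share = 1 − 0.48 − 0.26 = 0.26.
The capital stock: 0.48 × (-2.8) = -1.344 pp.
Human capital: 0.26 × 2.2 = 0.572 pp.
Labor input: 0.26 × (-1.4) = -0.364 pp.
Output growth = 3.4 + (-1.136) = 2.264%.

2.264%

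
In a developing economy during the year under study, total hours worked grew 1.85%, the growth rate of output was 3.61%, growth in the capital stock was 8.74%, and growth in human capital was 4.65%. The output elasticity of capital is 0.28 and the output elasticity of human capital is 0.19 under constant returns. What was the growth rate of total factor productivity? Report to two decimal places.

Labor's share = 1 − 0.28 − 0.19 = 0.53.
The capital stock: 0.28 × 8.74 = 2.4472 pp.
Human capital: 0.19 × 4.65 = 0.8835 pp.
Total hours worked: 0.53 × 1.85 = 0.9805 pp.
TFP growth = 3.61 − 4.3112 = -0.7012%.

-0.70%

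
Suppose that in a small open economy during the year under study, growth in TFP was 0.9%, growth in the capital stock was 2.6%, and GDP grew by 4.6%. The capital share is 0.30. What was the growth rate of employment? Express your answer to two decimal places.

Labor's share = 1 − 0.3 = 0.7.
gY = gA + 0.3×2.6 + 0.7×g.
0.7×g = 4.6 − 0.9 − 0.78 = 2.92.
g = 2.92 / 0.7 = 4.1714%.

4.17%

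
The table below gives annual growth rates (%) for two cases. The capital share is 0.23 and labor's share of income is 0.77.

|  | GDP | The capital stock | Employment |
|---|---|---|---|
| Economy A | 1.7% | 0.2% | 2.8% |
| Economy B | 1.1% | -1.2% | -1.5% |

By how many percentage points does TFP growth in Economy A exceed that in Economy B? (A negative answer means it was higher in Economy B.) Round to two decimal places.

-3.03 percentage points

Labor's share = 1 − 0.23 = 0.77.
Economy A: TFP = 1.7 − 0.046 − 2.156 = -0.502%.
Economy B: TFP = 1.1 + 0.276 + 1.155 = 2.531%.
Difference = -0.502 − (2.531) = -3.033 pp.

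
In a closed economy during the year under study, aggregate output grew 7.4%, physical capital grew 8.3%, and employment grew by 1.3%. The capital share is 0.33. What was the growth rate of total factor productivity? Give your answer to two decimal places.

Labor's share = 1 − 0.33 = 0.67.
Physical capital: 0.33 × 8.3 = 2.739 pp.
Employment: 0.67 × 1.3 = 0.871 pp.
TFP growth = 7.4 − 3.61 = 3.79%.

3.79%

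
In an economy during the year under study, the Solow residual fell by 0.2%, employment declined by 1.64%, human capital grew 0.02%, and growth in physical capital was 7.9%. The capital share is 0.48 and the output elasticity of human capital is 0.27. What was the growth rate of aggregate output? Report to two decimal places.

Labor's share = 1 − 0.48 − 0.27 = 0.25.
Physical capital: 0.48 × 7.9 = 3.792 pp.
Human capital: 0.27 × 0.02 = 0.0054 pp.
Employment: 0.25 × (-1.64) = -0.41 pp.
Output growth = -0.2 + 3.3874 = 3.1874%.

3.19%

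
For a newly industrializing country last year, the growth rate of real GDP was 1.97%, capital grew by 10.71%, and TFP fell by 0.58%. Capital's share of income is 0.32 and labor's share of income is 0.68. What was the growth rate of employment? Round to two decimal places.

Labor's share = 1 − 0.32 = 0.68.
gY = gA + 0.32×10.71 + 0.68×g.
0.68×g = 1.97 + 0.58 − 3.4272 = -0.8772.
g = -0.8772 / 0.68 = -1.29%.

-1.29%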